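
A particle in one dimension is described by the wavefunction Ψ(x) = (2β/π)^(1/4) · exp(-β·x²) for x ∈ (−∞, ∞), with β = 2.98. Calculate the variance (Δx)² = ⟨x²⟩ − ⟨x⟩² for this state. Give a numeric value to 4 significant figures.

Compute ⟨x⟩ and ⟨x²⟩ separately, then (Δx)² = ⟨x²⟩ − ⟨x⟩².
Gaussian moments: ∫x^(2j)·e^(−2βx²) dx = (2j−1)!!/(4β)^j · √(π/(2β)), odd powers integrate to 0; here √(π/(2β)) = 0.72603.
⟨x⟩ = 0.0000 and ⟨x²⟩ = 0.083893.
(Δx)² = 0.083893 − (0.0000)² = 0.083893.

0.08389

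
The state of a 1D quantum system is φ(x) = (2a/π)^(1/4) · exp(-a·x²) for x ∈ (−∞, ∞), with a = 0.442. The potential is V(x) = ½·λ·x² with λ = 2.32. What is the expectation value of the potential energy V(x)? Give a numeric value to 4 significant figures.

⟨V⟩ = ∫ V(x)·|φ|² dx.
Gaussian moments: ∫x^(2j)·e^(−2ax²) dx = (2j−1)!!/(4a)^j · √(π/(2a)), odd powers integrate to 0; here √(π/(2a)) = 1.8852.
⟨V⟩ = 0.65611.

0.6561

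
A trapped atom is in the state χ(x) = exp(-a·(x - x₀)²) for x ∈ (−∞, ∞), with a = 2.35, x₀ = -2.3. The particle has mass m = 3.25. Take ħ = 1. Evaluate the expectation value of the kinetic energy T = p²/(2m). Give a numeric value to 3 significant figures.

T = −(ħ²/2m) d²/dx², so ⟨T⟩ = −(ħ²/2m) ∫ χ*·χ'' dx / ∫|χ|² dx; with m = 3.25.
Gaussian moments (u = x − x₀): ∫u^(2j)·e^(−2au²) du = (2j−1)!!/(4a)^j · √(π/(2a)), odd powers integrate to 0; here √(π/(2a)) = 0.81757. Derivatives: d/dx e^(−au²) = −2au·e^(−au²), d²/dx² e^(−au²) = (4a²u² − 2a)·e^(−au²).
State is unnormalized: ∫|χ|² dx = 0.81757, and ∫χ*·(−ħ²/2m · χ'') dx = 0.29558, so ⟨T⟩ = 0.29558 / 0.81757.
⟨T⟩ = 0.36154.

0.362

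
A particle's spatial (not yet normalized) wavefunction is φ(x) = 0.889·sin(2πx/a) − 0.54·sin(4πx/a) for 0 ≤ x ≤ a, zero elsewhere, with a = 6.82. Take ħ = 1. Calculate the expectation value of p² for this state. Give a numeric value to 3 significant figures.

1.54

p² φ = −ħ² d²φ/dx²; ⟨p²⟩ = −ħ² ∫ φ*·φ'' dx / ∫|φ|² dx.
d²/dx² sin(jπx/a) = −(jπ/a)²·sin(jπx/a); on 0 ≤ x ≤ a, ∫sin²(jπx/a) dx = a/2 and ∫sin(jπx/a)·sin(lπx/a) dx = 0 for j ≠ l, so only diagonal terms survive in ∫|φ|² and ∫φ·φ″; ∫φ·φ′ dx = [φ²/2] between the walls = 0.
State is unnormalized: ∫|φ|² dx = 3.6894, and ∫φ*·(−ħ² φ'') dx = 5.6634, so ⟨p²⟩ = 5.6634 / 3.6894.
⟨p²⟩ = 1.5351.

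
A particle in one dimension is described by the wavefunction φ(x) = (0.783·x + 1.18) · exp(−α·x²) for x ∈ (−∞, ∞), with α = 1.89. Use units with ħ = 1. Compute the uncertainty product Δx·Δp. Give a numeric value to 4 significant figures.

0.5003

Δx = √(⟨x²⟩−⟨x⟩²), Δp = √(⟨p²⟩−⟨p⟩²).
Expand each integrand as polynomial × e^(−2αx²) and use ∫x^(2j)·e^(−2αx²) dx = (2j−1)!!/(4α)^j · √(π/(2α)), odd powers → 0; here √(π/(2α)) = 0.91165. Differentiate with the product rule, d/dx e^(−αx²) = −2αx·e^(−αx²).
Normalization: ∫|φ|² dx = 1.3433.
⟨x⟩ = 0.16588, ⟨x²⟩ = 0.14684 ⇒ Δx = 0.34542.
⟨p⟩ = 0.0000, ⟨p²⟩ = 2.0980 ⇒ Δp = 1.4485.
Δx·Δp = 0.50033.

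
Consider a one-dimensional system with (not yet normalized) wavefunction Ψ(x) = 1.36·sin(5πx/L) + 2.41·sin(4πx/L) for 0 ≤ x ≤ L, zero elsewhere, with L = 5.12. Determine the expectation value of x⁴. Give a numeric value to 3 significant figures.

42.9

⟨x⁴⟩ = ∫ x⁴·|Ψ|² dx / ∫|Ψ|² dx (integrals over the domain).
On 0 ≤ x ≤ L (j ≠ l): ∫sin²(jπx/L) dx = L/2, ∫sin(jπx/L)·sin(lπx/L) dx = 0; diagonal moments ∫x·sin²(jπx/L) dx = L²/4, ∫x²·sin²(jπx/L) dx = L³·(1/6 − 1/(4j²π²)); cross terms ∫x·sin(jπx/L)·sin(lπx/L) dx = 0 for j + l even and −4jlL²/(π²(j² − l²)²) for j + l odd, ∫x²·sin(jπx/L)·sin(lπx/L) dx = (−1)^(j+l)·4jlL³/(π²(j² − l²)²); higher powers the same way via product-to-sum and parts.
State is unnormalized: ∫|Ψ|² dx = 19.604, and ∫Ψ*·x⁴·Ψ dx = 841.93, so ⟨x⁴⟩ = 841.93 / 19.604.
⟨x⁴⟩ = 42.948.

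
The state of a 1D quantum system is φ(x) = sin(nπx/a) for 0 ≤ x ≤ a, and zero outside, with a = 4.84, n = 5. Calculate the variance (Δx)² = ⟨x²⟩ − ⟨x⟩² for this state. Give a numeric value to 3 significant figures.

Compute ⟨x⟩ and ⟨x²⟩ separately, then (Δx)² = ⟨x²⟩ − ⟨x⟩².
With sin²θ = (1 − cos2θ)/2 on 0 ≤ x ≤ a: ∫sin²(nπx/a) dx = a/2, ∫x·sin²(nπx/a) dx = a²/4, ∫x²·sin²(nπx/a) dx = a³·(1/6 − 1/(4n²π²)); higher powers xᵏ the same way, integrating xᵏ·cos(2nπx/a) by parts.
Normalization: ∫|φ|² dx = 2.4200.
⟨x⟩ = 2.4200 and ⟨x²⟩ = 7.7611.
(Δx)² = 7.7611 − (2.4200)² = 1.9047.

1.90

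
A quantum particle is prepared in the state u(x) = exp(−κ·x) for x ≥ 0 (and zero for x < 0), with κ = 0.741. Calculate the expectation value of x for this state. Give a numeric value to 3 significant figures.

⟨x⟩ = ∫ x·|u|² dx / ∫|u|² dx (integrals over the domain).
Every integrand reduces to terms xʲ·e^(−2κx) on [0, ∞); use ∫₀^∞ xʲ·e^(−2κx) dx = j!/(2κ)^(j+1).
State is unnormalized: ∫|u|² dx = 0.67476, and ∫u*·x·u dx = 0.45531, so ⟨x⟩ = 0.45531 / 0.67476.
⟨x⟩ = 0.67476.

0.675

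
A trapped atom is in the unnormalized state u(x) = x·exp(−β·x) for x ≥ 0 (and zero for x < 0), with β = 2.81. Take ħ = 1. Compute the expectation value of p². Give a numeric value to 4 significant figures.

7.896

p² u = −ħ² d²u/dx²; ⟨p²⟩ = −ħ² ∫ u*·u'' dx / ∫|u|² dx.
Differentiate x·exp(−β·x) with the product rule; every integrand then reduces to terms xʲ·e^(−2βx) on [0, ∞), with ∫₀^∞ xʲ·e^(−2βx) dx = j!/(2β)^(j+1).
State is unnormalized: ∫|u|² dx = 0.011267, and ∫u*·(−ħ² u'') dx = 0.088968, so ⟨p²⟩ = 0.088968 / 0.011267.
⟨p²⟩ = 7.8961.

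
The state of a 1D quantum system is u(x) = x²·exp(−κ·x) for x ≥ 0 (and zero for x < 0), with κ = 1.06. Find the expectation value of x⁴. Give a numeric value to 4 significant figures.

⟨x⁴⟩ = ∫ x⁴·|u|² dx / ∫|u|² dx (integrals over the domain).
Every integrand reduces to terms xʲ·e^(−2κx) on [0, ∞); use ∫₀^∞ xʲ·e^(−2κx) dx = j!/(2κ)^(j+1).
State is unnormalized: ∫|u|² dx = 0.56044, and ∫u*·x⁴·u dx = 46.612, so ⟨x⁴⟩ = 46.612 / 0.56044.
⟨x⁴⟩ = 83.170.

83.17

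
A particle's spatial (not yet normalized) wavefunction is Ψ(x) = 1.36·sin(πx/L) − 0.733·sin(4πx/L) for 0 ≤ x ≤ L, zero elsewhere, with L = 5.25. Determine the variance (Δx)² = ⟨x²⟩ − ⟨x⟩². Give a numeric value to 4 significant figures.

Compute ⟨x⟩ and ⟨x²⟩ separately, then (Δx)² = ⟨x²⟩ − ⟨x⟩².
On 0 ≤ x ≤ L (j ≠ l): ∫sin²(jπx/L) dx = L/2, ∫sin(jπx/L)·sin(lπx/L) dx = 0; diagonal moments ∫x·sin²(jπx/L) dx = L²/4, ∫x²·sin²(jπx/L) dx = L³·(1/6 − 1/(4j²π²)); cross terms ∫x·sin(jπx/L)·sin(lπx/L) dx = 0 for j + l even and −4jlL²/(π²(j² − l²)²) for j + l odd, ∫x²·sin(jπx/L)·sin(lπx/L) dx = (−1)^(j+l)·4jlL³/(π²(j² − l²)²); higher powers the same way via product-to-sum and parts.
Normalization: ∫|Ψ|² dx = 6.2656.
⟨x⟩ = 2.6882 and ⟨x²⟩ = 8.4176.
(Δx)² = 8.4176 − (2.6882)² = 1.1912.

1.191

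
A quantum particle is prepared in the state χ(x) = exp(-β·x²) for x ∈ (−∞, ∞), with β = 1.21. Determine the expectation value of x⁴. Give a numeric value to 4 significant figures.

⟨x⁴⟩ = ∫ x⁴·|χ|² dx / ∫|χ|² dx (integrals over the domain).
Gaussian moments: ∫x^(2j)·e^(−2βx²) dx = (2j−1)!!/(4β)^j · √(π/(2β)), odd powers integrate to 0; here √(π/(2β)) = 1.1394.
State is unnormalized: ∫|χ|² dx = 1.1394, and ∫χ*·x⁴·χ dx = 0.14591, so ⟨x⁴⟩ = 0.14591 / 1.1394.
⟨x⁴⟩ = 0.12807.

0.1281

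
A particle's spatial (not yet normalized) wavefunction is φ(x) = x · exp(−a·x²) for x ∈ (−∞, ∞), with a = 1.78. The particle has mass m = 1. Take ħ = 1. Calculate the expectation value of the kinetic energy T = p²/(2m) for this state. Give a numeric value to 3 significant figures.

2.67

T = −(ħ²/2m) d²/dx², so ⟨T⟩ = −(ħ²/2m) ∫ φ*·φ'' dx / ∫|φ|² dx; with m = 1.
Expand each integrand as polynomial × e^(−2ax²) and use ∫x^(2j)·e^(−2ax²) dx = (2j−1)!!/(4a)^j · √(π/(2a)), odd powers → 0; here √(π/(2a)) = 0.93940. Differentiate with the product rule, d/dx e^(−ax²) = −2ax·e^(−ax²).
State is unnormalized: ∫|φ|² dx = 0.13194, and ∫φ*·(−ħ²/2m · φ'') dx = 0.35227, so ⟨T⟩ = 0.35227 / 0.13194.
⟨T⟩ = 2.6700.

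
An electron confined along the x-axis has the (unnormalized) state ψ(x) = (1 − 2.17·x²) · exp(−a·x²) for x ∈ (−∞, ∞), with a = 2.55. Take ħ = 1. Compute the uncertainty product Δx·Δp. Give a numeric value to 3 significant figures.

Δx = √(⟨x²⟩−⟨x⟩²), Δp = √(⟨p²⟩−⟨p⟩²).
Expand each integrand as polynomial × e^(−2ax²) and use ∫x^(2j)·e^(−2ax²) dx = (2j−1)!!/(4a)^j · √(π/(2a)), odd powers → 0; here √(π/(2a)) = 0.78486. Differentiate with the product rule, d/dx e^(−ax²) = −2ax·e^(−ax²).
Normalization: ∫|ψ|² dx = 0.55748.
⟨x⟩ = 0.0000, ⟨x²⟩ = 0.055547 ⇒ Δx = 0.23568.
⟨p⟩ = 0.0000, ⟨p²⟩ = 6.2550 ⇒ Δp = 2.5010.
Δx·Δp = 0.58945.

0.589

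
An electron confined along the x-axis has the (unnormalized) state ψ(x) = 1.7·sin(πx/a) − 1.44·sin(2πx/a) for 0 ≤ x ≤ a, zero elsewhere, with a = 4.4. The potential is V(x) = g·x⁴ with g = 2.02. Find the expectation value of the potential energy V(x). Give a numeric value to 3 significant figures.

⟨V⟩ = ∫ V(x)·|ψ|² dx / ∫|ψ|² dx.
On 0 ≤ x ≤ a (j ≠ l): ∫sin²(jπx/a) dx = a/2, ∫sin(jπx/a)·sin(lπx/a) dx = 0; diagonal moments ∫x·sin²(jπx/a) dx = a²/4, ∫x²·sin²(jπx/a) dx = a³·(1/6 − 1/(4j²π²)); cross terms ∫x·sin(jπx/a)·sin(lπx/a) dx = 0 for j + l even and −4jla²/(π²(j² − l²)²) for j + l odd, ∫x²·sin(jπx/a)·sin(lπx/a) dx = (−1)^(j+l)·4jla³/(π²(j² − l²)²); higher powers the same way via product-to-sum and parts.
State is unnormalized: ∫|ψ|² dx = 10.920, and ∫ψ*·V(x)·ψ dx = 2109.2, so ⟨V⟩ = 2109.2 / 10.920.
⟨V⟩ = 193.15.

193.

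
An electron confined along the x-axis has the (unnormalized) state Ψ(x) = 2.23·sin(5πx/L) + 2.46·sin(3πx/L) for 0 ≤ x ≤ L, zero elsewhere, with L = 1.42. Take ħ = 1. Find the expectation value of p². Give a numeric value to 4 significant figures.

79.38

p² Ψ = −ħ² d²Ψ/dx²; ⟨p²⟩ = −ħ² ∫ Ψ*·Ψ'' dx / ∫|Ψ|² dx.
d²/dx² sin(jπx/L) = −(jπ/L)²·sin(jπx/L); on 0 ≤ x ≤ L, ∫sin²(jπx/L) dx = L/2 and ∫sin(jπx/L)·sin(lπx/L) dx = 0 for j ≠ l, so only diagonal terms survive in ∫|Ψ|² and ∫Ψ·Ψ″; ∫Ψ·Ψ′ dx = [Ψ²/2] between the walls = 0.
State is unnormalized: ∫|Ψ|² dx = 7.8274, and ∫Ψ*·(−ħ² Ψ'') dx = 621.32, so ⟨p²⟩ = 621.32 / 7.8274.
⟨p²⟩ = 79.378.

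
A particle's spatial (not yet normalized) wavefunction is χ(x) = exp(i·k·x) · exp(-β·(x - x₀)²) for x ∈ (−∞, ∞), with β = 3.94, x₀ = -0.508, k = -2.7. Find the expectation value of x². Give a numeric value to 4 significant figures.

⟨x²⟩ = ∫ x²·|χ|² dx / ∫|χ|² dx (integrals over the domain).
Gaussian moments (u = x − x₀): ∫u^(2j)·e^(−2βu²) du = (2j−1)!!/(4β)^j · √(π/(2β)), odd powers integrate to 0; here √(π/(2β)) = 0.63141.
State is unnormalized: ∫|χ|² dx = 0.63141, and ∫χ*·x²·χ dx = 0.20301, so ⟨x²⟩ = 0.20301 / 0.63141.
⟨x²⟩ = 0.32152.

0.3215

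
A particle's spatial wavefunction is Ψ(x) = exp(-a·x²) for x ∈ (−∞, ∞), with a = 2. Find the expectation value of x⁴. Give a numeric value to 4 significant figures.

⟨x⁴⟩ = ∫ x⁴·|Ψ|² dx / ∫|Ψ|² dx (integrals over the domain).
Gaussian moments: ∫x^(2j)·e^(−2ax²) dx = (2j−1)!!/(4a)^j · √(π/(2a)), odd powers integrate to 0; here √(π/(2a)) = 0.88623.
State is unnormalized: ∫|Ψ|² dx = 0.88623, and ∫Ψ*·x⁴·Ψ dx = 0.041542, so ⟨x⁴⟩ = 0.041542 / 0.88623.
⟨x⁴⟩ = 0.046875.

0.04688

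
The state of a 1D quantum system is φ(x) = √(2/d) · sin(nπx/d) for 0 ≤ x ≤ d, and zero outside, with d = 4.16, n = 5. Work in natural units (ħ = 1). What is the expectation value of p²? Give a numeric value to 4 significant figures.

p² φ = −ħ² d²φ/dx²; ⟨p²⟩ = −ħ² ∫ φ*·φ'' dx.
d/dx sin(nπx/d) = (nπ/d)·cos(nπx/d) and d²/dx² sin(nπx/d) = −(nπ/d)²·sin(nπx/d); on 0 ≤ x ≤ d, ∫sin²(nπx/d) dx = d/2 and ∫sin(nπx/d)·cos(nπx/d) dx = 0.
⟨p²⟩ = 14.258.

14.26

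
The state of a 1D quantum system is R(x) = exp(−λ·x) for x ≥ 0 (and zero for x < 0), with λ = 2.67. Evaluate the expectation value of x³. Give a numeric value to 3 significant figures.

0.0394

⟨x³⟩ = ∫ x³·|R|² dx / ∫|R|² dx (integrals over the domain).
Every integrand reduces to terms xʲ·e^(−2λx) on [0, ∞); use ∫₀^∞ xʲ·e^(−2λx) dx = j!/(2λ)^(j+1).
State is unnormalized: ∫|R|² dx = 0.18727, and ∫R*·x³·R dx = 0.0073788, so ⟨x³⟩ = 0.0073788 / 0.18727.
⟨x³⟩ = 0.039403.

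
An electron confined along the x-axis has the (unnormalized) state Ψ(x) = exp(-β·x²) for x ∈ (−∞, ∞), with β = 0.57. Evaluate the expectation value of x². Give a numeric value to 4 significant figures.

⟨x²⟩ = ∫ x²·|Ψ|² dx / ∫|Ψ|² dx (integrals over the domain).
Gaussian moments: ∫x^(2j)·e^(−2βx²) dx = (2j−1)!!/(4β)^j · √(π/(2β)), odd powers integrate to 0; here √(π/(2β)) = 1.6601.
State is unnormalized: ∫|Ψ|² dx = 1.6601, and ∫Ψ*·x²·Ψ dx = 0.72809, so ⟨x²⟩ = 0.72809 / 1.6601.
⟨x²⟩ = 0.43860.

0.4386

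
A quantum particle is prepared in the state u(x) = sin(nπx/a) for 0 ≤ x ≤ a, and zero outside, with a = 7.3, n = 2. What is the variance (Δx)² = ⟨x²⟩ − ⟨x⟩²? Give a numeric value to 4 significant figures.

3.766

Compute ⟨x⟩ and ⟨x²⟩ separately, then (Δx)² = ⟨x²⟩ − ⟨x⟩².
With sin²θ = (1 − cos2θ)/2 on 0 ≤ x ≤ a: ∫sin²(nπx/a) dx = a/2, ∫x·sin²(nπx/a) dx = a²/4, ∫x²·sin²(nπx/a) dx = a³·(1/6 − 1/(4n²π²)); higher powers xᵏ the same way, integrating xᵏ·cos(2nπx/a) by parts.
Normalization: ∫|u|² dx = 3.6500.
⟨x⟩ = 3.6500 and ⟨x²⟩ = 17.088.
(Δx)² = 17.088 − (3.6500)² = 3.7659.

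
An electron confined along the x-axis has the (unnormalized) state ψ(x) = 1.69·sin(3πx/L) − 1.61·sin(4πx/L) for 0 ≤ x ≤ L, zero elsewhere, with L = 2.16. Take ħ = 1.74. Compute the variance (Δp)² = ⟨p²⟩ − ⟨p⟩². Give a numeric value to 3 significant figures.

79.0

Compute ⟨p⟩ and ⟨p²⟩ separately; (Δp)² = ⟨p²⟩ − ⟨p⟩².
d²/dx² sin(jπx/L) = −(jπ/L)²·sin(jπx/L); on 0 ≤ x ≤ L, ∫sin²(jπx/L) dx = L/2 and ∫sin(jπx/L)·sin(lπx/L) dx = 0 for j ≠ l, so only diagonal terms survive in ∫|ψ|² and ∫ψ·ψ″; ∫ψ·ψ′ dx = [ψ²/2] between the walls = 0.
Normalization: ∫|ψ|² dx = 5.8841.
⟨p⟩ = 0.0000 and ⟨p²⟩ = 78.971.
(Δp)² = 78.971 − (0.0000)² = 78.971.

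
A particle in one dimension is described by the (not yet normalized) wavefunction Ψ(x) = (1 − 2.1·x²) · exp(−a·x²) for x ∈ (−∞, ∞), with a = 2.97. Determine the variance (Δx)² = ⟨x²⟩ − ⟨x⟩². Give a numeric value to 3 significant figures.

0.0464

Compute ⟨x⟩ and ⟨x²⟩ separately, then (Δx)² = ⟨x²⟩ − ⟨x⟩².
Expand each integrand as polynomial × e^(−2ax²) and use ∫x^(2j)·e^(−2ax²) dx = (2j−1)!!/(4a)^j · √(π/(2a)), odd powers → 0; here √(π/(2a)) = 0.72725.
Normalization: ∫|Ψ|² dx = 0.53831.
⟨x⟩ = 0.0000 and ⟨x²⟩ = 0.046408.
(Δx)² = 0.046408 − (0.0000)² = 0.046408.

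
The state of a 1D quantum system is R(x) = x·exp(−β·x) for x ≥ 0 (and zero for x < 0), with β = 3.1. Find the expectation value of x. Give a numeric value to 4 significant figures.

0.4839

⟨x⟩ = ∫ x·|R|² dx / ∫|R|² dx (integrals over the domain).
Every integrand reduces to terms xʲ·e^(−2βx) on [0, ∞); use ∫₀^∞ xʲ·e^(−2βx) dx = j!/(2β)^(j+1).
State is unnormalized: ∫|R|² dx = 0.0083918, and ∫R*·x·R dx = 0.0040605, so ⟨x⟩ = 0.0040605 / 0.0083918.
⟨x⟩ = 0.48387.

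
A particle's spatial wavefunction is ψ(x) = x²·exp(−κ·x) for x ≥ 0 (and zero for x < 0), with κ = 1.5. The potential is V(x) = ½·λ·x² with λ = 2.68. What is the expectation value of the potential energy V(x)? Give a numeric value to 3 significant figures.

⟨V⟩ = ∫ V(x)·|ψ|² dx / ∫|ψ|² dx.
Every integrand reduces to terms xʲ·e^(−2κx) on [0, ∞); use ∫₀^∞ xʲ·e^(−2κx) dx = j!/(2κ)^(j+1).
State is unnormalized: ∫|ψ|² dx = 0.098765, and ∫ψ*·V(x)·ψ dx = 0.44115, so ⟨V⟩ = 0.44115 / 0.098765.
⟨V⟩ = 4.4667.

4.47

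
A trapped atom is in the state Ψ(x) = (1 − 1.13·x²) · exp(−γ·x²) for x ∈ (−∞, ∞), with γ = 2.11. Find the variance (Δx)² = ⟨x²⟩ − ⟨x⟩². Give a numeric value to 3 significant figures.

Compute ⟨x⟩ and ⟨x²⟩ separately, then (Δx)² = ⟨x²⟩ − ⟨x⟩².
Expand each integrand as polynomial × e^(−2γx²) and use ∫x^(2j)·e^(−2γx²) dx = (2j−1)!!/(4γ)^j · √(π/(2γ)), odd powers → 0; here √(π/(2γ)) = 0.86282.
Normalization: ∫|Ψ|² dx = 0.67818.
⟨x⟩ = 0.0000 and ⟨x²⟩ = 0.070180.
(Δx)² = 0.070180 − (0.0000)² = 0.070180.

0.0702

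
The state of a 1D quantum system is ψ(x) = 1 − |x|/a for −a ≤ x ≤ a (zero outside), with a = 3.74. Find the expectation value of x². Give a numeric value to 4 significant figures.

1.399

⟨x²⟩ = ∫ x²·|ψ|² dx / ∫|ψ|² dx (integrals over the domain).
ψ is even, so ∫ over [−a, a] = 2∫₀ᵃ with ψ = 1 − x/a there: ∫₀ᵃ (1 − x/a)² dx = a/3, ∫₀ᵃ x²(1 − x/a)² dx = a³/30, ∫₀ᵃ x⁴(1 − x/a)² dx = a⁵/105.
State is unnormalized: ∫|ψ|² dx = 2.4933, and ∫ψ*·x²·ψ dx = 3.4876, so ⟨x²⟩ = 3.4876 / 2.4933.
⟨x²⟩ = 1.3988.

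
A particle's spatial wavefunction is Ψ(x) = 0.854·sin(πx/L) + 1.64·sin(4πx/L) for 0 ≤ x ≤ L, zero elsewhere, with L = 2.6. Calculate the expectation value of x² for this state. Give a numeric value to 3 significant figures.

⟨x²⟩ = ∫ x²·|Ψ|² dx / ∫|Ψ|² dx (integrals over the domain).
On 0 ≤ x ≤ L (j ≠ l): ∫sin²(jπx/L) dx = L/2, ∫sin(jπx/L)·sin(lπx/L) dx = 0; diagonal moments ∫x·sin²(jπx/L) dx = L²/4, ∫x²·sin²(jπx/L) dx = L³·(1/6 − 1/(4j²π²)); cross terms ∫x·sin(jπx/L)·sin(lπx/L) dx = 0 for j + l even and −4jlL²/(π²(j² − l²)²) for j + l odd, ∫x²·sin(jπx/L)·sin(lπx/L) dx = (−1)^(j+l)·4jlL³/(π²(j² − l²)²); higher powers the same way via product-to-sum and parts.
State is unnormalized: ∫|Ψ|² dx = 4.4446, and ∫Ψ*·x²·Ψ dx = 9.2609, so ⟨x²⟩ = 9.2609 / 4.4446.
⟨x²⟩ = 2.0836.

2.08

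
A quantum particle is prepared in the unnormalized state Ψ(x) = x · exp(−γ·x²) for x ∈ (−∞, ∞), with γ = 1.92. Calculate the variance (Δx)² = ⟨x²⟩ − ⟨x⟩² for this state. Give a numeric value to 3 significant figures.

0.391

Compute ⟨x⟩ and ⟨x²⟩ separately, then (Δx)² = ⟨x²⟩ − ⟨x⟩².
Expand each integrand as polynomial × e^(−2γx²) and use ∫x^(2j)·e^(−2γx²) dx = (2j−1)!!/(4γ)^j · √(π/(2γ)), odd powers → 0; here √(π/(2γ)) = 0.90450.
Normalization: ∫|Ψ|² dx = 0.11777.
⟨x⟩ = 0.0000 and ⟨x²⟩ = 0.39063.
(Δx)² = 0.39063 − (0.0000)² = 0.39063.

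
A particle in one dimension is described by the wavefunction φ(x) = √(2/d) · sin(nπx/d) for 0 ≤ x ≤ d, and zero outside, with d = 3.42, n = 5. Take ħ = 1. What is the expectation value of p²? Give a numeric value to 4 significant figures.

p² φ = −ħ² d²φ/dx²; ⟨p²⟩ = −ħ² ∫ φ*·φ'' dx.
d/dx sin(nπx/d) = (nπ/d)·cos(nπx/d) and d²/dx² sin(nπx/d) = −(nπ/d)²·sin(nπx/d); on 0 ≤ x ≤ d, ∫sin²(nπx/d) dx = d/2 and ∫sin(nπx/d)·cos(nπx/d) dx = 0.
⟨p²⟩ = 21.095.

21.10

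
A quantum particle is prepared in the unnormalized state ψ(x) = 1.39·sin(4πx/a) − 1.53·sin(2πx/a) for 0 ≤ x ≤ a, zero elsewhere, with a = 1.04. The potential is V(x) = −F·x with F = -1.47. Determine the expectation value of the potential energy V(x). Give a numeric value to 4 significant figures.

0.7644

⟨V⟩ = ∫ V(x)·|ψ|² dx / ∫|ψ|² dx.
On 0 ≤ x ≤ a (j ≠ l): ∫sin²(jπx/a) dx = a/2, ∫sin(jπx/a)·sin(lπx/a) dx = 0; diagonal moments ∫x·sin²(jπx/a) dx = a²/4, ∫x²·sin²(jπx/a) dx = a³·(1/6 − 1/(4j²π²)); cross terms ∫x·sin(jπx/a)·sin(lπx/a) dx = 0 for j + l even and −4jla²/(π²(j² − l²)²) for j + l odd, ∫x²·sin(jπx/a)·sin(lπx/a) dx = (−1)^(j+l)·4jla³/(π²(j² − l²)²); higher powers the same way via product-to-sum and parts.
State is unnormalized: ∫|ψ|² dx = 2.2220, and ∫ψ*·V(x)·ψ dx = 1.6985, so ⟨V⟩ = 1.6985 / 2.2220.
⟨V⟩ = 0.76440.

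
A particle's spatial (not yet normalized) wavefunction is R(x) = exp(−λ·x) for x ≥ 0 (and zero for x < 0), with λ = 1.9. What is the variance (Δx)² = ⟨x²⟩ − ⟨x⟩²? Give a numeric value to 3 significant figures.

0.0693

Compute ⟨x⟩ and ⟨x²⟩ separately, then (Δx)² = ⟨x²⟩ − ⟨x⟩².
Every integrand reduces to terms xʲ·e^(−2λx) on [0, ∞); use ∫₀^∞ xʲ·e^(−2λx) dx = j!/(2λ)^(j+1).
Normalization: ∫|R|² dx = 0.26316.
⟨x⟩ = 0.26316 and ⟨x²⟩ = 0.13850.
(Δx)² = 0.13850 − (0.26316)² = 0.069252.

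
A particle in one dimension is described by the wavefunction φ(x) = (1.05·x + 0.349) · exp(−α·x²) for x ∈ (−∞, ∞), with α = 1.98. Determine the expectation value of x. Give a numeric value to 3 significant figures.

⟨x⟩ = ∫ x·|φ|² dx / ∫|φ|² dx (integrals over the domain).
Expand each integrand as polynomial × e^(−2αx²) and use ∫x^(2j)·e^(−2αx²) dx = (2j−1)!!/(4α)^j · √(π/(2α)), odd powers → 0; here √(π/(2α)) = 0.89069.
State is unnormalized: ∫|φ|² dx = 0.23248, and ∫φ*·x·φ dx = 0.082423, so ⟨x⟩ = 0.082423 / 0.23248.
⟨x⟩ = 0.35454.

0.355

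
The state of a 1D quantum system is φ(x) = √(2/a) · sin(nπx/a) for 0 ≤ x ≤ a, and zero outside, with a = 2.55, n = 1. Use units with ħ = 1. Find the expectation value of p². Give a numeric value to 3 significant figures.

p² φ = −ħ² d²φ/dx²; ⟨p²⟩ = −ħ² ∫ φ*·φ'' dx.
d/dx sin(nπx/a) = (nπ/a)·cos(nπx/a) and d²/dx² sin(nπx/a) = −(nπ/a)²·sin(nπx/a); on 0 ≤ x ≤ a, ∫sin²(nπx/a) dx = a/2 and ∫sin(nπx/a)·cos(nπx/a) dx = 0.
⟨p²⟩ = 1.5178.

1.52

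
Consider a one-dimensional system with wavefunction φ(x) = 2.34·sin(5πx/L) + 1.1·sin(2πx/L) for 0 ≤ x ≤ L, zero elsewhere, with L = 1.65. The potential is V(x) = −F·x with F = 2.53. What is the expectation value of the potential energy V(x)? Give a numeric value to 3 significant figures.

⟨V⟩ = ∫ V(x)·|φ|² dx / ∫|φ|² dx.
On 0 ≤ x ≤ L (j ≠ l): ∫sin²(jπx/L) dx = L/2, ∫sin(jπx/L)·sin(lπx/L) dx = 0; diagonal moments ∫x·sin²(jπx/L) dx = L²/4, ∫x²·sin²(jπx/L) dx = L³·(1/6 − 1/(4j²π²)); cross terms ∫x·sin(jπx/L)·sin(lπx/L) dx = 0 for j + l even and −4jlL²/(π²(j² − l²)²) for j + l odd, ∫x²·sin(jπx/L)·sin(lπx/L) dx = (−1)^(j+l)·4jlL³/(π²(j² − l²)²); higher powers the same way via product-to-sum and parts.
State is unnormalized: ∫|φ|² dx = 5.5156, and ∫φ*·V(x)·φ dx = -11.187, so ⟨V⟩ = -11.187 / 5.5156.
⟨V⟩ = -2.0282.

-2.03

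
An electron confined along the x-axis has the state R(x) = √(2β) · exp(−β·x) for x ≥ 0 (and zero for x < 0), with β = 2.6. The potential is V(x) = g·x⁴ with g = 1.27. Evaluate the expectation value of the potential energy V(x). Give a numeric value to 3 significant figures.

0.0417

⟨V⟩ = ∫ V(x)·|R|² dx.
Every integrand reduces to terms xʲ·e^(−2βx) on [0, ∞); use ∫₀^∞ xʲ·e^(−2βx) dx = j!/(2β)^(j+1).
⟨V⟩ = 0.041687.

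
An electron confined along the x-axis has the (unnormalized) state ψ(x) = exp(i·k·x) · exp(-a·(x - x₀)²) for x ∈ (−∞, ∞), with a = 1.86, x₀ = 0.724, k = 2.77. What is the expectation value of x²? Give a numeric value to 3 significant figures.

0.659

⟨x²⟩ = ∫ x²·|ψ|² dx / ∫|ψ|² dx (integrals over the domain).
Gaussian moments (u = x − x₀): ∫u^(2j)·e^(−2au²) du = (2j−1)!!/(4a)^j · √(π/(2a)), odd powers integrate to 0; here √(π/(2a)) = 0.91897.
State is unnormalized: ∫|ψ|² dx = 0.91897, and ∫ψ*·x²·ψ dx = 0.60522, so ⟨x²⟩ = 0.60522 / 0.91897.
⟨x²⟩ = 0.65858.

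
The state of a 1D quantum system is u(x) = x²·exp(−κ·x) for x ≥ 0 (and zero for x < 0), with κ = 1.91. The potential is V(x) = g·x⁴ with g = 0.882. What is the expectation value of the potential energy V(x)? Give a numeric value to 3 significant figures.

⟨V⟩ = ∫ V(x)·|u|² dx / ∫|u|² dx.
Every integrand reduces to terms xʲ·e^(−2κx) on [0, ∞); use ∫₀^∞ xʲ·e^(−2κx) dx = j!/(2κ)^(j+1).
State is unnormalized: ∫|u|² dx = 0.029505, and ∫u*·V(x)·u dx = 0.20531, so ⟨V⟩ = 0.20531 / 0.029505.
⟨V⟩ = 6.9586.

6.96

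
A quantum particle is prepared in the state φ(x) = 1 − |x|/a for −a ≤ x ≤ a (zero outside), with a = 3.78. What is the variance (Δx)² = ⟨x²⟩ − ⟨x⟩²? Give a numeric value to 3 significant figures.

1.43

Compute ⟨x⟩ and ⟨x²⟩ separately, then (Δx)² = ⟨x²⟩ − ⟨x⟩².
φ is even, so ∫ over [−a, a] = 2∫₀ᵃ with φ = 1 − x/a there: ∫₀ᵃ (1 − x/a)² dx = a/3, ∫₀ᵃ x²(1 − x/a)² dx = a³/30, ∫₀ᵃ x⁴(1 − x/a)² dx = a⁵/105.
Normalization: ∫|φ|² dx = 2.5200.
⟨x⟩ = 0.0000 and ⟨x²⟩ = 1.4288.
(Δx)² = 1.4288 − (0.0000)² = 1.4288.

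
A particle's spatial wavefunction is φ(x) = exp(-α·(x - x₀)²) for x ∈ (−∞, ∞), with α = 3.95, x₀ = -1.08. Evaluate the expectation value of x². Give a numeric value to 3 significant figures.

1.23

⟨x²⟩ = ∫ x²·|φ|² dx / ∫|φ|² dx (integrals over the domain).
Gaussian moments (u = x − x₀): ∫u^(2j)·e^(−2αu²) du = (2j−1)!!/(4α)^j · √(π/(2α)), odd powers integrate to 0; here √(π/(2α)) = 0.63061.
State is unnormalized: ∫|φ|² dx = 0.63061, and ∫φ*·x²·φ dx = 0.77546, so ⟨x²⟩ = 0.77546 / 0.63061.
⟨x²⟩ = 1.2297.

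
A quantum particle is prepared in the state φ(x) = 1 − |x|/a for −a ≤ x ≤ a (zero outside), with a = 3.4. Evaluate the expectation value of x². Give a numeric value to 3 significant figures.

⟨x²⟩ = ∫ x²·|φ|² dx / ∫|φ|² dx (integrals over the domain).
φ is even, so ∫ over [−a, a] = 2∫₀ᵃ with φ = 1 − x/a there: ∫₀ᵃ (1 − x/a)² dx = a/3, ∫₀ᵃ x²(1 − x/a)² dx = a³/30, ∫₀ᵃ x⁴(1 − x/a)² dx = a⁵/105.
State is unnormalized: ∫|φ|² dx = 2.2667, and ∫φ*·x²·φ dx = 2.6203, so ⟨x²⟩ = 2.6203 / 2.2667.
⟨x²⟩ = 1.1560.

1.16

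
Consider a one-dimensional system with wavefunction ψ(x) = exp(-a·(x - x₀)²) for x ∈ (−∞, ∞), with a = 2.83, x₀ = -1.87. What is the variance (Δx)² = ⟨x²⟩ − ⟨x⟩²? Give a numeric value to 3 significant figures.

0.0883

Compute ⟨x⟩ and ⟨x²⟩ separately, then (Δx)² = ⟨x²⟩ − ⟨x⟩².
Gaussian moments (u = x − x₀): ∫u^(2j)·e^(−2au²) du = (2j−1)!!/(4a)^j · √(π/(2a)), odd powers integrate to 0; here √(π/(2a)) = 0.74502.
Normalization: ∫|ψ|² dx = 0.74502.
⟨x⟩ = -1.8700 and ⟨x²⟩ = 3.5852.
(Δx)² = 3.5852 − (-1.8700)² = 0.088339.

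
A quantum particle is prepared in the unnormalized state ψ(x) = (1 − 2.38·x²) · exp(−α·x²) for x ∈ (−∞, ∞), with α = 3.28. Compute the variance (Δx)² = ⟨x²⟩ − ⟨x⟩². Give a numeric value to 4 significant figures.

Compute ⟨x⟩ and ⟨x²⟩ separately, then (Δx)² = ⟨x²⟩ − ⟨x⟩².
Expand each integrand as polynomial × e^(−2αx²) and use ∫x^(2j)·e^(−2αx²) dx = (2j−1)!!/(4α)^j · √(π/(2α)), odd powers → 0; here √(π/(2α)) = 0.69203.
Normalization: ∫|ψ|² dx = 0.50927.
⟨x⟩ = 0.0000 and ⟨x²⟩ = 0.041966.
(Δx)² = 0.041966 − (0.0000)² = 0.041966.

0.04197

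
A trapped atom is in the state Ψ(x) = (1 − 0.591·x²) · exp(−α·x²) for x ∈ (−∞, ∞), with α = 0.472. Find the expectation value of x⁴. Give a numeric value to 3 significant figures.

⟨x⁴⟩ = ∫ x⁴·|Ψ|² dx / ∫|Ψ|² dx (integrals over the domain).
Expand each integrand as polynomial × e^(−2αx²) and use ∫x^(2j)·e^(−2αx²) dx = (2j−1)!!/(4α)^j · √(π/(2α)), odd powers → 0; here √(π/(2α)) = 1.8243.
State is unnormalized: ∫|Ψ|² dx = 1.2184, and ∫Ψ*·x⁴·Ψ dx = 1.9948, so ⟨x⁴⟩ = 1.9948 / 1.2184.
⟨x⁴⟩ = 1.6372.

1.64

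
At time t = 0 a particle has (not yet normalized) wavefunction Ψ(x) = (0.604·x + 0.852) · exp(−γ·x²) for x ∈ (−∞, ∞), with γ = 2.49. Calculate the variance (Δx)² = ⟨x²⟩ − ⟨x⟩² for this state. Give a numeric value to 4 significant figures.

Compute ⟨x⟩ and ⟨x²⟩ separately, then (Δx)² = ⟨x²⟩ − ⟨x⟩².
Expand each integrand as polynomial × e^(−2γx²) and use ∫x^(2j)·e^(−2γx²) dx = (2j−1)!!/(4γ)^j · √(π/(2γ)), odd powers → 0; here √(π/(2γ)) = 0.79426.
Normalization: ∫|Ψ|² dx = 0.60565.
⟨x⟩ = 0.13552 and ⟨x²⟩ = 0.11005.
(Δx)² = 0.11005 − (0.13552)² = 0.091683.

0.09168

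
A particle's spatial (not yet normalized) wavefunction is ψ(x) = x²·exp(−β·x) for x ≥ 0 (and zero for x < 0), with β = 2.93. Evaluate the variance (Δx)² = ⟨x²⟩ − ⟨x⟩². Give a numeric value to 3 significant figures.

0.146

Compute ⟨x⟩ and ⟨x²⟩ separately, then (Δx)² = ⟨x²⟩ − ⟨x⟩².
Every integrand reduces to terms xʲ·e^(−2βx) on [0, ∞); use ∫₀^∞ xʲ·e^(−2βx) dx = j!/(2β)^(j+1).
Normalization: ∫|ψ|² dx = 0.0034731.
⟨x⟩ = 0.85324 and ⟨x²⟩ = 0.87363.
(Δx)² = 0.87363 − (0.85324)² = 0.14560.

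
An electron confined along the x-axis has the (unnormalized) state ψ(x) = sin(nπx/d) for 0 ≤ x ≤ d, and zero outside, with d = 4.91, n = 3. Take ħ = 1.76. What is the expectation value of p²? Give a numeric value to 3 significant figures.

11.4

p² ψ = −ħ² d²ψ/dx²; ⟨p²⟩ = −ħ² ∫ ψ*·ψ'' dx / ∫|ψ|² dx.
d/dx sin(nπx/d) = (nπ/d)·cos(nπx/d) and d²/dx² sin(nπx/d) = −(nπ/d)²·sin(nπx/d); on 0 ≤ x ≤ d, ∫sin²(nπx/d) dx = d/2 and ∫sin(nπx/d)·cos(nπx/d) dx = 0.
State is unnormalized: ∫|ψ|² dx = 2.4550, and ∫ψ*·(−ħ² ψ'') dx = 28.019, so ⟨p²⟩ = 28.019 / 2.4550.
⟨p²⟩ = 11.413.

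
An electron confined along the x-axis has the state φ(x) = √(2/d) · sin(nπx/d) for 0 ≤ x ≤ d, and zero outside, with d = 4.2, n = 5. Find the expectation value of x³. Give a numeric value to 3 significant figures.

⟨x³⟩ = ∫ x³·|φ|² dx (integrals over the domain).
With sin²θ = (1 − cos2θ)/2 on 0 ≤ x ≤ d: ∫sin²(nπx/d) dx = d/2, ∫x·sin²(nπx/d) dx = d²/4, ∫x²·sin²(nπx/d) dx = d³·(1/6 − 1/(4n²π²)); higher powers xᵏ the same way, integrating xᵏ·cos(2nπx/d) by parts.
⟨x³⟩ = 18.297.

18.3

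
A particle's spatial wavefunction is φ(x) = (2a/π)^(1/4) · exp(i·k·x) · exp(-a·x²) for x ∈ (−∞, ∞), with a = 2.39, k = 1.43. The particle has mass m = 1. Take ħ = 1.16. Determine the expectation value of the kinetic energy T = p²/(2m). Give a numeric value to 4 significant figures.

2.984

T = −(ħ²/2m) d²/dx², so ⟨T⟩ = −(ħ²/2m) ∫ φ*·φ'' dx; with m = 1.
Gaussian moments: ∫x^(2j)·e^(−2ax²) dx = (2j−1)!!/(4a)^j · √(π/(2a)), odd powers integrate to 0; here √(π/(2a)) = 0.81070. Derivatives: φ′ = (ik − 2ax)·φ, φ″ = ((ik − 2ax)² − 2a)·φ; the odd-in-x pieces drop out.
⟨T⟩ = 2.9838.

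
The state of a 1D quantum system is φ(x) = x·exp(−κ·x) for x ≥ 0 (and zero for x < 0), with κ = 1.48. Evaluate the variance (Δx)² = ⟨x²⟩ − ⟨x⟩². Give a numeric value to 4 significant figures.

0.3424

Compute ⟨x⟩ and ⟨x²⟩ separately, then (Δx)² = ⟨x²⟩ − ⟨x⟩².
Every integrand reduces to terms xʲ·e^(−2κx) on [0, ∞); use ∫₀^∞ xʲ·e^(−2κx) dx = j!/(2κ)^(j+1).
Normalization: ∫|φ|² dx = 0.077118.
⟨x⟩ = 1.0135 and ⟨x²⟩ = 1.3696.
(Δx)² = 1.3696 − (1.0135)² = 0.34240.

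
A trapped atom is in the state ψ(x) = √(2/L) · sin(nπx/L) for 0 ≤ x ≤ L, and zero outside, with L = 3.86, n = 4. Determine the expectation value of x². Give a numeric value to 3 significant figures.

4.92

⟨x²⟩ = ∫ x²·|ψ|² dx (integrals over the domain).
With sin²θ = (1 − cos2θ)/2 on 0 ≤ x ≤ L: ∫sin²(nπx/L) dx = L/2, ∫x·sin²(nπx/L) dx = L²/4, ∫x²·sin²(nπx/L) dx = L³·(1/6 − 1/(4n²π²)); higher powers xᵏ the same way, integrating xᵏ·cos(2nπx/L) by parts.
⟨x²⟩ = 4.9194.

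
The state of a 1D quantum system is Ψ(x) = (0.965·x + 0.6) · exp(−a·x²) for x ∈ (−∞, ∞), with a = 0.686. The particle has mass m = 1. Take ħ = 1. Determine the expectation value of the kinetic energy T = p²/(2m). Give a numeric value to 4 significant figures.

T = −(ħ²/2m) d²/dx², so ⟨T⟩ = −(ħ²/2m) ∫ Ψ*·Ψ'' dx / ∫|Ψ|² dx; with m = 1.
Expand each integrand as polynomial × e^(−2ax²) and use ∫x^(2j)·e^(−2ax²) dx = (2j−1)!!/(4a)^j · √(π/(2a)), odd powers → 0; here √(π/(2a)) = 1.5132. Differentiate with the product rule, d/dx e^(−ax²) = −2ax·e^(−ax²).
State is unnormalized: ∫|Ψ|² dx = 1.0583, and ∫Ψ*·(−ħ²/2m · Ψ'') dx = 0.71528, so ⟨T⟩ = 0.71528 / 1.0583.
⟨T⟩ = 0.67588.

0.6759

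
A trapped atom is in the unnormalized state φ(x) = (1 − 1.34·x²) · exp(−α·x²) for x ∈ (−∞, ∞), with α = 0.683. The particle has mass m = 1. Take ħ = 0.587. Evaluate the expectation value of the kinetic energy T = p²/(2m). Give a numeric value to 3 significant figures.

T = −(ħ²/2m) d²/dx², so ⟨T⟩ = −(ħ²/2m) ∫ φ*·φ'' dx / ∫|φ|² dx; with m = 1.
Expand each integrand as polynomial × e^(−2αx²) and use ∫x^(2j)·e^(−2αx²) dx = (2j−1)!!/(4α)^j · √(π/(2α)), odd powers → 0; here √(π/(2α)) = 1.5165. Differentiate with the product rule, d/dx e^(−αx²) = −2αx·e^(−αx²).
State is unnormalized: ∫|φ|² dx = 1.1234, and ∫φ*·(−ħ²/2m · φ'') dx = 0.65402, so ⟨T⟩ = 0.65402 / 1.1234.
⟨T⟩ = 0.58219.

0.582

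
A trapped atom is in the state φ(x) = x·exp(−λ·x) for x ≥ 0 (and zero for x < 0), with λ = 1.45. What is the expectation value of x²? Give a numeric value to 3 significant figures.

1.43

⟨x²⟩ = ∫ x²·|φ|² dx / ∫|φ|² dx (integrals over the domain).
Every integrand reduces to terms xʲ·e^(−2λx) on [0, ∞); use ∫₀^∞ xʲ·e^(−2λx) dx = j!/(2λ)^(j+1).
State is unnormalized: ∫|φ|² dx = 0.082004, and ∫φ*·x²·φ dx = 0.11701, so ⟨x²⟩ = 0.11701 / 0.082004.
⟨x²⟩ = 1.4269.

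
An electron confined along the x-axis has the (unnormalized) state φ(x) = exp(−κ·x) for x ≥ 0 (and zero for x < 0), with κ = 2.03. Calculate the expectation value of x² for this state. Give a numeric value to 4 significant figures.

0.1213

⟨x²⟩ = ∫ x²·|φ|² dx / ∫|φ|² dx (integrals over the domain).
Every integrand reduces to terms xʲ·e^(−2κx) on [0, ∞); use ∫₀^∞ xʲ·e^(−2κx) dx = j!/(2κ)^(j+1).
State is unnormalized: ∫|φ|² dx = 0.24631, and ∫φ*·x²·φ dx = 0.029885, so ⟨x²⟩ = 0.029885 / 0.24631.
⟨x²⟩ = 0.12133.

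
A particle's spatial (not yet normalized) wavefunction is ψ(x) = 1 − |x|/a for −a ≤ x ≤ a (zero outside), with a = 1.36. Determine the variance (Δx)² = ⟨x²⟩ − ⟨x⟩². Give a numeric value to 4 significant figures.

Compute ⟨x⟩ and ⟨x²⟩ separately, then (Δx)² = ⟨x²⟩ − ⟨x⟩².
ψ is even, so ∫ over [−a, a] = 2∫₀ᵃ with ψ = 1 − x/a there: ∫₀ᵃ (1 − x/a)² dx = a/3, ∫₀ᵃ x²(1 − x/a)² dx = a³/30, ∫₀ᵃ x⁴(1 − x/a)² dx = a⁵/105.
Normalization: ∫|ψ|² dx = 0.90667.
⟨x⟩ = 0.0000 and ⟨x²⟩ = 0.18496.
(Δx)² = 0.18496 − (0.0000)² = 0.18496.

0.1850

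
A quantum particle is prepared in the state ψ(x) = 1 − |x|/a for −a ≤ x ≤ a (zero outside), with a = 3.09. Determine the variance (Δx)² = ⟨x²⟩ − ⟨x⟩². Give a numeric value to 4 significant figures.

Compute ⟨x⟩ and ⟨x²⟩ separately, then (Δx)² = ⟨x²⟩ − ⟨x⟩².
ψ is even, so ∫ over [−a, a] = 2∫₀ᵃ with ψ = 1 − x/a there: ∫₀ᵃ (1 − x/a)² dx = a/3, ∫₀ᵃ x²(1 − x/a)² dx = a³/30, ∫₀ᵃ x⁴(1 − x/a)² dx = a⁵/105.
Normalization: ∫|ψ|² dx = 2.0600.
⟨x⟩ = 0.0000 and ⟨x²⟩ = 0.95481.
(Δx)² = 0.95481 − (0.0000)² = 0.95481.

0.9548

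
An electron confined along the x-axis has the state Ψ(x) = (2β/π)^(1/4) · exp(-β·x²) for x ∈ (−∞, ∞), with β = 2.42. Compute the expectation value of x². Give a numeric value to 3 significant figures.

0.103

⟨x²⟩ = ∫ x²·|Ψ|² dx (integrals over the domain).
Gaussian moments: ∫x^(2j)·e^(−2βx²) dx = (2j−1)!!/(4β)^j · √(π/(2β)), odd powers integrate to 0; here √(π/(2β)) = 0.80566.
⟨x²⟩ = 0.10331.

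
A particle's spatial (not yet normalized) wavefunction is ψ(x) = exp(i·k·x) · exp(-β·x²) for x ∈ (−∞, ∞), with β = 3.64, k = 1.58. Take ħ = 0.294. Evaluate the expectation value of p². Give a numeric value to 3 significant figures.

p² ψ = −ħ² d²ψ/dx²; ⟨p²⟩ = −ħ² ∫ ψ*·ψ'' dx / ∫|ψ|² dx.
Gaussian moments: ∫x^(2j)·e^(−2βx²) dx = (2j−1)!!/(4β)^j · √(π/(2β)), odd powers integrate to 0; here √(π/(2β)) = 0.65692. Derivatives: ψ′ = (ik − 2βx)·ψ, ψ″ = ((ik − 2βx)² − 2β)·ψ; the odd-in-x pieces drop out.
State is unnormalized: ∫|ψ|² dx = 0.65692, and ∫ψ*·(−ħ² ψ'') dx = 0.34843, so ⟨p²⟩ = 0.34843 / 0.65692.
⟨p²⟩ = 0.53041.

0.530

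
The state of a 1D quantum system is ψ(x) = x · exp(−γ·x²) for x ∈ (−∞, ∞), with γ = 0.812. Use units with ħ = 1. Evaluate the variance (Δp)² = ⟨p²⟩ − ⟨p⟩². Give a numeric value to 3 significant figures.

2.44

Compute ⟨p⟩ and ⟨p²⟩ separately; (Δp)² = ⟨p²⟩ − ⟨p⟩².
Expand each integrand as polynomial × e^(−2γx²) and use ∫x^(2j)·e^(−2γx²) dx = (2j−1)!!/(4γ)^j · √(π/(2γ)), odd powers → 0; here √(π/(2γ)) = 1.3909. Differentiate with the product rule, d/dx e^(−γx²) = −2γx·e^(−γx²).
Normalization: ∫|ψ|² dx = 0.42822.
⟨p⟩ = 0.0000 and ⟨p²⟩ = 2.4360.
(Δp)² = 2.4360 − (0.0000)² = 2.4360.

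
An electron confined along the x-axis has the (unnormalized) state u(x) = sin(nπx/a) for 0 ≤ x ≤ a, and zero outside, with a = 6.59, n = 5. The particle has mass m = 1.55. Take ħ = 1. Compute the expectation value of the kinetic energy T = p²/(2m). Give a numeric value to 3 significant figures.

T = −(ħ²/2m) d²/dx², so ⟨T⟩ = −(ħ²/2m) ∫ u*·u'' dx / ∫|u|² dx; with m = 1.55.
d/dx sin(nπx/a) = (nπ/a)·cos(nπx/a) and d²/dx² sin(nπx/a) = −(nπ/a)²·sin(nπx/a); on 0 ≤ x ≤ a, ∫sin²(nπx/a) dx = a/2 and ∫sin(nπx/a)·cos(nπx/a) dx = 0.
State is unnormalized: ∫|u|² dx = 3.2950, and ∫u*·(−ħ²/2m · u'') dx = 6.0390, so ⟨T⟩ = 6.0390 / 3.2950.
⟨T⟩ = 1.8328.

1.83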